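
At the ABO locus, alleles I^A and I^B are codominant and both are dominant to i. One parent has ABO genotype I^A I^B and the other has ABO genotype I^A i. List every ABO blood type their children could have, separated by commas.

A, B, AB

Gametes from I^A I^B × I^A i give offspring ABO genotypes I^A I^A, I^A I^B, I^A i, I^B i, i.e. phenotypes A, B, AB.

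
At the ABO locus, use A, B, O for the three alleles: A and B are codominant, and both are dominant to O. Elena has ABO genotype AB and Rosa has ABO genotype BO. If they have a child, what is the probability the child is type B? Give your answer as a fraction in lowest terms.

ABO cross AB × BO → offspring phenotypes: 1/4 A, 1/2 B, 1/4 AB.
So P(type B) = 1/2.

1/2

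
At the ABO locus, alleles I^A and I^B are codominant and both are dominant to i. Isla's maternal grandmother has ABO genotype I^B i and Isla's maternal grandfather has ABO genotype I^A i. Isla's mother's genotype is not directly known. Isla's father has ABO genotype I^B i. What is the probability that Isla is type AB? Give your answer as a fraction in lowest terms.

1/8

Isla's mother's ABO genotype from I^B i × I^A i: 1/4 I^A I^B, 1/4 I^A i, 1/4 I^B i, 1/4 i i.
Crossing each possibility with the father I^B i and summing P(type AB): 1/4·1/4 + 1/4·1/4 + 1/4·0 + 1/4·0 = 1/8.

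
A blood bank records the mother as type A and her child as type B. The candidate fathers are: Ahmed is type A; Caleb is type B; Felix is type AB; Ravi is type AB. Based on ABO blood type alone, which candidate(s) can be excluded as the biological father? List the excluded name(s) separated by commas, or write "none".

A candidate is excluded only if no genotype consistent with his phenotype could produce a type B child with a type A mother.
Ahmed (type A): no genotype consistent with that phenotype can produce a type-B child with a type-A mother.

Ahmed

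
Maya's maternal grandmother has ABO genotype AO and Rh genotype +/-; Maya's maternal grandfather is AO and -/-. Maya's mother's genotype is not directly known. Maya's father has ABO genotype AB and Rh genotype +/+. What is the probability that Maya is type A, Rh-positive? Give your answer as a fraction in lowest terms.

Maya's mother's ABO genotype from AO × AO: 1/4 AA, 1/2 AO, 1/4 OO.
Crossing each possibility with the father AB and summing P(type A): 1/4·1/2 + 1/2·1/2 + 1/4·1/2 = 1/2.
Similarly for Rh via the mother's Rh distribution: P(Rh+) = 1.
Independent loci: 1/2 × 1 = 1/2.

1/2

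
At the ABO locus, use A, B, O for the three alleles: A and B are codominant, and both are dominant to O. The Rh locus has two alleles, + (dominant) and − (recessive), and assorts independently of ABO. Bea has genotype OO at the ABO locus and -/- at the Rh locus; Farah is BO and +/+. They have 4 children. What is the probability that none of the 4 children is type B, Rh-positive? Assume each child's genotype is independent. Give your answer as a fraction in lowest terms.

1/16

ABO cross OO × BO → 1/2 O, 1/2 B.
Rh cross -/- × +/+ → 1 Rh+; so P(type B, Rh-positive) = 1/2 × 1 = 1/2 per child.
P(not type B, Rh-positive) = 1/2 for one child; (1/2)^4 = 1/16.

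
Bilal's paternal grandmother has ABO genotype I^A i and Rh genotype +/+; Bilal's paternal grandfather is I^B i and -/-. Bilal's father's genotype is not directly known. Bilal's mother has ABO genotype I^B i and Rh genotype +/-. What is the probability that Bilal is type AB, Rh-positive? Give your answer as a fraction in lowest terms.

3/32

Bilal's father's ABO genotype from I^A i × I^B i: 1/4 I^A I^B, 1/4 I^A i, 1/4 I^B i, 1/4 i i.
Crossing each possibility with the mother I^B i and summing P(type AB): 1/4·1/4 + 1/4·1/4 + 1/4·0 + 1/4·0 = 1/8.
Similarly for Rh via the father's Rh distribution: P(Rh+) = 3/4.
Independent loci: 1/8 × 3/4 = 3/32.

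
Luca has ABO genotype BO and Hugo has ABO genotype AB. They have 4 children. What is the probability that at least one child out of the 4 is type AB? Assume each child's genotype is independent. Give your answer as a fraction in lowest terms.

ABO cross BO × AB → 1/4 A, 1/2 B, 1/4 AB.
So P(type AB) = 1/4 per child.
P(none) = (3/4)^4 = 81/256; P(at least one) = 1 − 81/256 = 175/256.

175/256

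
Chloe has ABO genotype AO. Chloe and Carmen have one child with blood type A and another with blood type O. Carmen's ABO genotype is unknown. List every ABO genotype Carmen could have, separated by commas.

AO, BO, OO

For each candidate genotype of Carmen, check whether crossing it with AO can produce every observed child phenotype.
  AA → possible child types {A} ✗
  AB → possible child types {A, B, AB} ✗
  AO → possible child types {O, A} ✓
  BB → possible child types {B, AB} ✗
  BO → possible child types {O, A, B, AB} ✓
  OO → possible child types {O, A} ✓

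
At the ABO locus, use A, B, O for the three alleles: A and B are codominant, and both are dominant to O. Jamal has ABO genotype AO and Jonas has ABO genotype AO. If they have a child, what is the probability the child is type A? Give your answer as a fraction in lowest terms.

3/4

ABO cross AO × AO → offspring phenotypes: 1/4 O, 3/4 A.
So P(type A) = 3/4.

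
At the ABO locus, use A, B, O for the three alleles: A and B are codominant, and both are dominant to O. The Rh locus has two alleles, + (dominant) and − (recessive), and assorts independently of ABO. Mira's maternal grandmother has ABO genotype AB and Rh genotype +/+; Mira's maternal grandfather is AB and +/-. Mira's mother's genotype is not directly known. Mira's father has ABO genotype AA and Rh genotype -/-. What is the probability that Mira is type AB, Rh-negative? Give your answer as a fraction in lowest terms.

Mira's mother's ABO genotype from AB × AB: 1/4 AA, 1/2 AB, 1/4 BB.
Crossing each possibility with the father AA and summing P(type AB): 1/4·0 + 1/2·1/2 + 1/4·1 = 1/2.
Similarly for Rh via the mother's Rh distribution: P(Rh-) = 1/4.
Independent loci: 1/2 × 1/4 = 1/8.

1/8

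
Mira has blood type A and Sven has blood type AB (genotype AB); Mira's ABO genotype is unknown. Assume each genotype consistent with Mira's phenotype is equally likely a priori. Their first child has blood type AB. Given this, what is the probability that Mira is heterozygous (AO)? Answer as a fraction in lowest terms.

1/3

Possible genotypes: Mira ∈ {AA, AO}; Sven ∈ {AB}.
Weight each parental genotype pair by prior × P(type-AB child):
  AA × AB: posterior weight 2/3.
  AO × AB: posterior weight 1/3.
Sum the posterior weight over pairs where Mira is AO: 1/3.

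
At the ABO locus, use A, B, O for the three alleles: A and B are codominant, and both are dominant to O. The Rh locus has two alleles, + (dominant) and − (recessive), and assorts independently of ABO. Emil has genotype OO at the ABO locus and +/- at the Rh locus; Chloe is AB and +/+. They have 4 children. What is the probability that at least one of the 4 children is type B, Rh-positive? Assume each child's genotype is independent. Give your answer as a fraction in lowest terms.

15/16

ABO cross OO × AB → 1/2 A, 1/2 B.
Rh cross +/- × +/+ → 1 Rh+; so P(type B, Rh-positive) = 1/2 × 1 = 1/2 per child.
P(none) = (1/2)^4 = 1/16; P(at least one) = 1 − 1/16 = 15/16.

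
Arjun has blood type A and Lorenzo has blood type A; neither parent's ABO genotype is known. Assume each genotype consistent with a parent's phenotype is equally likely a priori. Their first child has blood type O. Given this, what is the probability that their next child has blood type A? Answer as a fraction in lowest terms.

3/4

Possible genotypes: Arjun ∈ {AA, AO}; Lorenzo ∈ {AA, AO}.
Weight each parental genotype pair by prior × P(type-O child):
  AO × AO: posterior weight 1; P(next child type A) = 3/4.
Weighted sum = 3/4.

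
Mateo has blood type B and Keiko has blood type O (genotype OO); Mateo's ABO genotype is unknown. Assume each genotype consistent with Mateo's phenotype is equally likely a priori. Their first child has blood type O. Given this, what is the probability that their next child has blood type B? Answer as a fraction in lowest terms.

Possible genotypes: Mateo ∈ {BB, BO}; Keiko ∈ {OO}.
Weight each parental genotype pair by prior × P(type-O child):
  BO × OO: posterior weight 1; P(next child type B) = 1/2.
Weighted sum = 1/2.

1/2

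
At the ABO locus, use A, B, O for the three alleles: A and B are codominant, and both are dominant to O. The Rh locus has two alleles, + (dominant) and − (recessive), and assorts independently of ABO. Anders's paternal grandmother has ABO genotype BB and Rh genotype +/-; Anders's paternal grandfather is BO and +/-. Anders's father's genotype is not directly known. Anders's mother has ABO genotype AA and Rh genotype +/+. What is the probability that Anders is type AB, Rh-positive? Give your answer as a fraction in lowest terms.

3/4

Anders's father's ABO genotype from BB × BO: 1/2 BB, 1/2 BO.
Crossing each possibility with the mother AA and summing P(type AB): 1/2·1 + 1/2·1/2 = 3/4.
Similarly for Rh via the father's Rh distribution: P(Rh+) = 1.
Independent loci: 3/4 × 1 = 3/4.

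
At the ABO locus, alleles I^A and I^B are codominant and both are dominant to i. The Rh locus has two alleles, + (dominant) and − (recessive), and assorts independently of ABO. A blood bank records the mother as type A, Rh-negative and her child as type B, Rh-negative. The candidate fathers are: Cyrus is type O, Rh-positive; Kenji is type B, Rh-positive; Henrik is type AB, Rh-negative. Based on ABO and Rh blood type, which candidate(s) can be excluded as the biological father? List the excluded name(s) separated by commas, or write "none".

Cyrus

A candidate is excluded only if no genotype consistent with his phenotype could produce a type B, Rh-negative child with a type A, Rh-negative mother.
Cyrus (type O, Rh+): no genotype consistent with that phenotype can produce a type-B Rh- child with a type-A mother.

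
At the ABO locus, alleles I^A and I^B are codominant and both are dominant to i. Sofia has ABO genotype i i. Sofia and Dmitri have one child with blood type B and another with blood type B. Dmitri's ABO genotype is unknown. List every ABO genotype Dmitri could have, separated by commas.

I^A I^B, I^B I^B, I^B i

For each candidate genotype of Dmitri, check whether crossing it with i i can produce every observed child phenotype.
  I^A I^A → possible child types {A} ✗
  I^A I^B → possible child types {A, B} ✓
  I^A i → possible child types {O, A} ✗
  I^B I^B → possible child types {B} ✓
  I^B i → possible child types {O, B} ✓
  i i → possible child types {O} ✗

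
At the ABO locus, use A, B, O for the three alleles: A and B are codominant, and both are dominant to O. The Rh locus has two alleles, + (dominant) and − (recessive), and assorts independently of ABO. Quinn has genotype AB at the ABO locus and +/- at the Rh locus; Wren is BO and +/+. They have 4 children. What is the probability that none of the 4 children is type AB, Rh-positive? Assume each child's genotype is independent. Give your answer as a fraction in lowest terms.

ABO cross AB × BO → 1/4 A, 1/2 B, 1/4 AB.
Rh cross +/- × +/+ → 1 Rh+; so P(type AB, Rh-positive) = 1/4 × 1 = 1/4 per child.
P(not type AB, Rh-positive) = 3/4 for one child; (3/4)^4 = 81/256.

81/256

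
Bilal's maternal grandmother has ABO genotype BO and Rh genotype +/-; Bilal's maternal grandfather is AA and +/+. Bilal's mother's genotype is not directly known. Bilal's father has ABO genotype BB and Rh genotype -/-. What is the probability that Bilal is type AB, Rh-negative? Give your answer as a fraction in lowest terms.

1/8

Bilal's mother's ABO genotype from BO × AA: 1/2 AB, 1/2 AO.
Crossing each possibility with the father BB and summing P(type AB): 1/2·1/2 + 1/2·1/2 = 1/2.
Similarly for Rh via the mother's Rh distribution: P(Rh-) = 1/4.
Independent loci: 1/2 × 1/4 = 1/8.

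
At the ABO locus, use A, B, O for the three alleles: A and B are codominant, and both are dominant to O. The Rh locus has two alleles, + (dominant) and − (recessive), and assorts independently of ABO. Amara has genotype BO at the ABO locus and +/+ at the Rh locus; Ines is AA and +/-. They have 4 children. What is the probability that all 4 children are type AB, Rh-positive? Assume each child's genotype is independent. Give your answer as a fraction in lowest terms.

1/16

ABO cross BO × AA → 1/2 A, 1/2 AB.
Rh cross +/+ × +/- → 1 Rh+; so P(type AB, Rh-positive) = 1/2 × 1 = 1/2 per child.
All 4 independent: (1/2)^4 = 1/16.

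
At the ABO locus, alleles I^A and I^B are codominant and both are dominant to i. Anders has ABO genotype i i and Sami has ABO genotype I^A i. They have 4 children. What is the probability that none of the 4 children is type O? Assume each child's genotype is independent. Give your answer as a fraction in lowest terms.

1/16

ABO cross i i × I^A i → 1/2 O, 1/2 A.
So P(type O) = 1/2 per child.
P(not type O) = 1/2 for one child; (1/2)^4 = 1/16.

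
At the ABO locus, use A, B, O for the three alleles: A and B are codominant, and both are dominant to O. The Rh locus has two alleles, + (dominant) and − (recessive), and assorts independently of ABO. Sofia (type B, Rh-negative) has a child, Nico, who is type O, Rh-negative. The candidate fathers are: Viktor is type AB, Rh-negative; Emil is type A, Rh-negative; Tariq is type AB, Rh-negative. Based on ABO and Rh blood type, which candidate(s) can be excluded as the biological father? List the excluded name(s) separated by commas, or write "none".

A candidate is excluded only if no genotype consistent with his phenotype could produce a type O, Rh-negative child with a type B, Rh-negative mother.
Viktor (type AB, Rh-): no genotype consistent with that phenotype can produce a type-O Rh- child with a type-B mother.
Tariq (type AB, Rh-): no genotype consistent with that phenotype can produce a type-O Rh- child with a type-B mother.

Viktor, Tariq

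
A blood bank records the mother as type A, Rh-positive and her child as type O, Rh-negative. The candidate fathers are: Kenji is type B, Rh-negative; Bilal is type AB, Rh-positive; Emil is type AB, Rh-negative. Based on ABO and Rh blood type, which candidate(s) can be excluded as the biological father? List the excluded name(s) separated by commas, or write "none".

A candidate is excluded only if no genotype consistent with his phenotype could produce a type O, Rh-negative child with a type A, Rh-positive mother.
Bilal (type AB, Rh+): no genotype consistent with that phenotype can produce a type-O Rh- child with a type-A mother.
Emil (type AB, Rh-): no genotype consistent with that phenotype can produce a type-O Rh- child with a type-A mother.

Bilal, Emil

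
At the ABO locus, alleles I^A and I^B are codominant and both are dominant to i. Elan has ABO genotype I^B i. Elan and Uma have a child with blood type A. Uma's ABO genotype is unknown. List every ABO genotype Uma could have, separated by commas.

For each candidate genotype of Uma, check whether crossing it with I^B i can produce every observed child phenotype.
  I^A I^A → possible child types {A, AB} ✓
  I^A I^B → possible child types {A, B, AB} ✓
  I^A i → possible child types {O, A, B, AB} ✓
  I^B I^B → possible child types {B} ✗
  I^B i → possible child types {O, B} ✗
  i i → possible child types {O, B} ✗

I^A I^A, I^A I^B, I^A i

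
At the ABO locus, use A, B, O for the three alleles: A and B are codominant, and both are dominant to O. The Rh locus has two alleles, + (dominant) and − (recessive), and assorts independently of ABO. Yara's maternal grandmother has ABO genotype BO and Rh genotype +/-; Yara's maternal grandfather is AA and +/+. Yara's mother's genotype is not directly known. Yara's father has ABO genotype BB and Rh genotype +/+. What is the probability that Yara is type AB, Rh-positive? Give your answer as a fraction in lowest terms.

Yara's mother's ABO genotype from BO × AA: 1/2 AB, 1/2 AO.
Crossing each possibility with the father BB and summing P(type AB): 1/2·1/2 + 1/2·1/2 = 1/2.
Similarly for Rh via the mother's Rh distribution: P(Rh+) = 1.
Independent loci: 1/2 × 1 = 1/2.

1/2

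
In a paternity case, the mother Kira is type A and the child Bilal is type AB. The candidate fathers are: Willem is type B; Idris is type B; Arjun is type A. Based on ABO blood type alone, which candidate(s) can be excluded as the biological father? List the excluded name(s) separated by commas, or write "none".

A candidate is excluded only if no genotype consistent with his phenotype could produce a type AB child with a type A mother.
Arjun (type A): no genotype consistent with that phenotype can produce a type-AB child with a type-A mother.

Arjun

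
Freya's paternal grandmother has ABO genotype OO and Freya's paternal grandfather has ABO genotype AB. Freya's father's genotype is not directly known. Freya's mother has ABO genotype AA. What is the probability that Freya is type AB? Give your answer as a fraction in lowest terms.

Freya's father's ABO genotype from OO × AB: 1/2 AO, 1/2 BO.
Crossing each possibility with the mother AA and summing P(type AB): 1/2·0 + 1/2·1/2 = 1/4.

1/4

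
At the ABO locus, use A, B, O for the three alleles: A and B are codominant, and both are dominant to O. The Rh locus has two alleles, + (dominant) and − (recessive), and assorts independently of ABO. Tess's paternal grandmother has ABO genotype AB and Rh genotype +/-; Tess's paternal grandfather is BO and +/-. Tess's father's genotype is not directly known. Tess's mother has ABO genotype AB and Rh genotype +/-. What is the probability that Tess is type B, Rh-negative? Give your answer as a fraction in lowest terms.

3/32

Tess's father's ABO genotype from AB × BO: 1/4 AB, 1/4 AO, 1/4 BB, 1/4 BO.
Crossing each possibility with the mother AB and summing P(type B): 1/4·1/4 + 1/4·1/4 + 1/4·1/2 + 1/4·1/2 = 3/8.
Similarly for Rh via the father's Rh distribution: P(Rh-) = 1/4.
Independent loci: 3/8 × 1/4 = 3/32.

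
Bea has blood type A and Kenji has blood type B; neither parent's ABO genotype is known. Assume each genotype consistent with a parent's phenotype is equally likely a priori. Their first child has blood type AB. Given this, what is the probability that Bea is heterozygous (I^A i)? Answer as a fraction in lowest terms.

1/3

Possible genotypes: Bea ∈ {I^A I^A, I^A i}; Kenji ∈ {I^B I^B, I^B i}.
Weight each parental genotype pair by prior × P(type-AB child):
  I^A I^A × I^B I^B: posterior weight 4/9.
  I^A I^A × I^B i: posterior weight 2/9.
  I^A i × I^B I^B: posterior weight 2/9.
  I^A i × I^B i: posterior weight 1/9.
Sum the posterior weight over pairs where Bea is I^A i: 1/3.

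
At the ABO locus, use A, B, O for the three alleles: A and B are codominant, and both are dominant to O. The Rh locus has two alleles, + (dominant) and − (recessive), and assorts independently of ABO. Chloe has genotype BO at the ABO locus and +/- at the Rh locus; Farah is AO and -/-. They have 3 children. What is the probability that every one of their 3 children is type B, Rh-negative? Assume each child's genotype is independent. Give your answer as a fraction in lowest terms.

1/512

ABO cross BO × AO → 1/4 O, 1/4 A, 1/4 B, 1/4 AB.
Rh cross +/- × -/- → 1/2 Rh+, 1/2 Rh-; so P(type B, Rh-negative) = 1/4 × 1/2 = 1/8 per child.
All 3 independent: (1/8)^3 = 1/512.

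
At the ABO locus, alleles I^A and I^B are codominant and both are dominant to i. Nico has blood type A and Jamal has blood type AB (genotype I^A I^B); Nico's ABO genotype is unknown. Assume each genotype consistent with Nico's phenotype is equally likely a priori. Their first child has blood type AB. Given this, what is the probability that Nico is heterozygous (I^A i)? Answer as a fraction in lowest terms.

Possible genotypes: Nico ∈ {I^A I^A, I^A i}; Jamal ∈ {I^A I^B}.
Weight each parental genotype pair by prior × P(type-AB child):
  I^A I^A × I^A I^B: posterior weight 2/3.
  I^A i × I^A I^B: posterior weight 1/3.
Sum the posterior weight over pairs where Nico is I^A i: 1/3.

1/3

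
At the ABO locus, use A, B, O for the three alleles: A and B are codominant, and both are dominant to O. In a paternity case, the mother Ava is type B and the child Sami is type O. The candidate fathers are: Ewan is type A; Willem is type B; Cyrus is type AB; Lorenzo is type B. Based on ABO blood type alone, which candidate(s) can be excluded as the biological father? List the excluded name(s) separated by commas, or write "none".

A candidate is excluded only if no genotype consistent with his phenotype could produce a type O child with a type B mother.
Cyrus (type AB): no genotype consistent with that phenotype can produce a type-O child with a type-B mother.

Cyrus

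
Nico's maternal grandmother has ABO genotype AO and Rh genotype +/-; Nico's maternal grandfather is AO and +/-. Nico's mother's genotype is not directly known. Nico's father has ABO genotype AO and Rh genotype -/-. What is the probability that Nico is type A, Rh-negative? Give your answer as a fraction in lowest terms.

3/8

Nico's mother's ABO genotype from AO × AO: 1/4 AA, 1/2 AO, 1/4 OO.
Crossing each possibility with the father AO and summing P(type A): 1/4·1 + 1/2·3/4 + 1/4·1/2 = 3/4.
Similarly for Rh via the mother's Rh distribution: P(Rh-) = 1/2.
Independent loci: 3/4 × 1/2 = 3/8.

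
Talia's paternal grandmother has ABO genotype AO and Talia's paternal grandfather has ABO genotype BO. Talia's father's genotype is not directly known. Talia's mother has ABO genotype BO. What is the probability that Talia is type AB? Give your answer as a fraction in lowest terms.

Talia's father's ABO genotype from AO × BO: 1/4 AB, 1/4 AO, 1/4 BO, 1/4 OO.
Crossing each possibility with the mother BO and summing P(type AB): 1/4·1/4 + 1/4·1/4 + 1/4·0 + 1/4·0 = 1/8.

1/8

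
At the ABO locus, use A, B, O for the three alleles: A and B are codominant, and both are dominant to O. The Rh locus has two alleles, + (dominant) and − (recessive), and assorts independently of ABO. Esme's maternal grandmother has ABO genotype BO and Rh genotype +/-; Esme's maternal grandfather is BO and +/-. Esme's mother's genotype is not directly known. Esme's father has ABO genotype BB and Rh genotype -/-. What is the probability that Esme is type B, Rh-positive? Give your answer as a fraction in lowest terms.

Esme's mother's ABO genotype from BO × BO: 1/4 BB, 1/2 BO, 1/4 OO.
Crossing each possibility with the father BB and summing P(type B): 1/4·1 + 1/2·1 + 1/4·1 = 1.
Similarly for Rh via the mother's Rh distribution: P(Rh+) = 1/2.
Independent loci: 1 × 1/2 = 1/2.

1/2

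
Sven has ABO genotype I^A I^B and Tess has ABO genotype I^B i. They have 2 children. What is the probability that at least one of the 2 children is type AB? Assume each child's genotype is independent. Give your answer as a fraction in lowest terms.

7/16

ABO cross I^A I^B × I^B i → 1/4 A, 1/2 B, 1/4 AB.
So P(type AB) = 1/4 per child.
P(none) = (3/4)^2 = 9/16; P(at least one) = 1 − 9/16 = 7/16.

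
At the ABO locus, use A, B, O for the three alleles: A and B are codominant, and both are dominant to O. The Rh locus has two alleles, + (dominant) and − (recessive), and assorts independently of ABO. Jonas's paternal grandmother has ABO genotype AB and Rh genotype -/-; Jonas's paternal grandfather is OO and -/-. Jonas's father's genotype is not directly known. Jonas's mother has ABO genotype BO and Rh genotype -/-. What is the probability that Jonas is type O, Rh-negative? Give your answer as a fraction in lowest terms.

Jonas's father's ABO genotype from AB × OO: 1/2 AO, 1/2 BO.
Crossing each possibility with the mother BO and summing P(type O): 1/2·1/4 + 1/2·1/4 = 1/4.
Similarly for Rh via the father's Rh distribution: P(Rh-) = 1.
Independent loci: 1/4 × 1 = 1/4.

1/4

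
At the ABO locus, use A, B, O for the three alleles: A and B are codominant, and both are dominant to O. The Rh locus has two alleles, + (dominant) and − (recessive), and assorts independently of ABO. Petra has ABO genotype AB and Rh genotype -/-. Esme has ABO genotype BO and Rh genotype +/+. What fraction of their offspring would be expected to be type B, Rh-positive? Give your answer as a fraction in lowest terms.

1/2

ABO cross AB × BO → offspring phenotypes: 1/4 A, 1/2 B, 1/4 AB.
Rh cross -/- × +/+ → 1 Rh+.
Independent loci: P(type B, Rh-positive) = 1/2 × 1 = 1/2.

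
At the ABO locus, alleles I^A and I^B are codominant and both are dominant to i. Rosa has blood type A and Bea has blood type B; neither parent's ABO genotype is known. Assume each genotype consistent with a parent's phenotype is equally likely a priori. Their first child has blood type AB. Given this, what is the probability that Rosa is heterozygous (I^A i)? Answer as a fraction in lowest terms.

Possible genotypes: Rosa ∈ {I^A I^A, I^A i}; Bea ∈ {I^B I^B, I^B i}.
Weight each parental genotype pair by prior × P(type-AB child):
  I^A I^A × I^B I^B: posterior weight 4/9.
  I^A I^A × I^B i: posterior weight 2/9.
  I^A i × I^B I^B: posterior weight 2/9.
  I^A i × I^B i: posterior weight 1/9.
Sum the posterior weight over pairs where Rosa is I^A i: 1/3.

1/3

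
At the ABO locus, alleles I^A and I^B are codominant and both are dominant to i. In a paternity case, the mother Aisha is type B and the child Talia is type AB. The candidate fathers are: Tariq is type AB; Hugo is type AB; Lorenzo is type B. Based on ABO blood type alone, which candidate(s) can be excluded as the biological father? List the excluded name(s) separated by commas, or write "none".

A candidate is excluded only if no genotype consistent with his phenotype could produce a type AB child with a type B mother.
Lorenzo (type B): no genotype consistent with that phenotype can produce a type-AB child with a type-B mother.

Lorenzo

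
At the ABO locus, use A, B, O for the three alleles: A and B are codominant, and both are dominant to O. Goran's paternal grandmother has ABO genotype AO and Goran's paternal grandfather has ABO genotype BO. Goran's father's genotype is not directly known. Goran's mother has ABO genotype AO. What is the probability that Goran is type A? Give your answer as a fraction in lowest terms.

1/2

Goran's father's ABO genotype from AO × BO: 1/4 AB, 1/4 AO, 1/4 BO, 1/4 OO.
Crossing each possibility with the mother AO and summing P(type A): 1/4·1/2 + 1/4·3/4 + 1/4·1/4 + 1/4·1/2 = 1/2.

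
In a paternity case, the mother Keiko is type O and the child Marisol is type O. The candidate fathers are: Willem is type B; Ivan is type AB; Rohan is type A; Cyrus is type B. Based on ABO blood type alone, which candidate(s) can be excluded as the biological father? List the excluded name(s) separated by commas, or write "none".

A candidate is excluded only if no genotype consistent with his phenotype could produce a type O child with a type O mother.
Ivan (type AB): no genotype consistent with that phenotype can produce a type-O child with a type-O mother.

Ivan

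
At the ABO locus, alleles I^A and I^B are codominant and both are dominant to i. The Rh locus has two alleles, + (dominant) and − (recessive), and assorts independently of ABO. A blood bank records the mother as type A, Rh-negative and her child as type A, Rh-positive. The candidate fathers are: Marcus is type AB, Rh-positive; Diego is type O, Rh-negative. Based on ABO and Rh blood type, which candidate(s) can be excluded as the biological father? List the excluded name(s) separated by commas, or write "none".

A candidate is excluded only if no genotype consistent with his phenotype could produce a type A, Rh-positive child with a type A, Rh-negative mother.
Diego (type O, Rh-): no genotype consistent with that phenotype can produce a type-A Rh+ child with a type-A mother.

Diego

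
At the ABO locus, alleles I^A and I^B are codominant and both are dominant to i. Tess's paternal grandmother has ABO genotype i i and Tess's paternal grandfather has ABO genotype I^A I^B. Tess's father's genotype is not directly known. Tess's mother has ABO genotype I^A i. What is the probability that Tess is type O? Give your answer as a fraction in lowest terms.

1/4

Tess's father's ABO genotype from i i × I^A I^B: 1/2 I^A i, 1/2 I^B i.
Crossing each possibility with the mother I^A i and summing P(type O): 1/2·1/4 + 1/2·1/4 = 1/4.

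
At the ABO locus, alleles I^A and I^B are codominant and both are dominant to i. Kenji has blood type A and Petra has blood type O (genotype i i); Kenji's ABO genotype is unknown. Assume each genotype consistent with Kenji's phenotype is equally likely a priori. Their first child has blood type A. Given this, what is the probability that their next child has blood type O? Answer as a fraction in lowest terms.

Possible genotypes: Kenji ∈ {I^A I^A, I^A i}; Petra ∈ {i i}.
Weight each parental genotype pair by prior × P(type-A child):
  I^A I^A × i i: posterior weight 2/3; P(next child type O) = 0.
  I^A i × i i: posterior weight 1/3; P(next child type O) = 1/2.
Weighted sum = 1/6.

1/6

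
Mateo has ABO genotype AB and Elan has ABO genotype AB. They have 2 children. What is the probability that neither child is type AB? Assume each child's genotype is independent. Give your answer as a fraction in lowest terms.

1/4

ABO cross AB × AB → 1/4 A, 1/4 B, 1/2 AB.
So P(type AB) = 1/2 per child.
P(not type AB) = 1/2 for one child; (1/2)^2 = 1/4.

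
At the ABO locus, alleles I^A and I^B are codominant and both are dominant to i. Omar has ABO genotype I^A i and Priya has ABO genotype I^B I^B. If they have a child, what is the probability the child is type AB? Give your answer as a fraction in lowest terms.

ABO cross I^A i × I^B I^B → offspring phenotypes: 1/2 B, 1/2 AB.
So P(type AB) = 1/2.

1/2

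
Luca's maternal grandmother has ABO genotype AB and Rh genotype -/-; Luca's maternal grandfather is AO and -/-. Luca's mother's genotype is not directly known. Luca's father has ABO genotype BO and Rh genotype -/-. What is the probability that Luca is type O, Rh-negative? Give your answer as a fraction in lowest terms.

1/8

Luca's mother's ABO genotype from AB × AO: 1/4 AA, 1/4 AB, 1/4 AO, 1/4 BO.
Crossing each possibility with the father BO and summing P(type O): 1/4·0 + 1/4·0 + 1/4·1/4 + 1/4·1/4 = 1/8.
Similarly for Rh via the mother's Rh distribution: P(Rh-) = 1.
Independent loci: 1/8 × 1 = 1/8.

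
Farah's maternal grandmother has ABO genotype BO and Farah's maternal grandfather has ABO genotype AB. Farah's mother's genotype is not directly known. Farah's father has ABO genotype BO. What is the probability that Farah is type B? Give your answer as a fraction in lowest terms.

5/8

Farah's mother's ABO genotype from BO × AB: 1/4 AB, 1/4 AO, 1/4 BB, 1/4 BO.
Crossing each possibility with the father BO and summing P(type B): 1/4·1/2 + 1/4·1/4 + 1/4·1 + 1/4·3/4 = 5/8.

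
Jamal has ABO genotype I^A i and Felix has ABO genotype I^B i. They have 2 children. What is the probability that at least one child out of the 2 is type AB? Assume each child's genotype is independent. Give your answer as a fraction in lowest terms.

ABO cross I^A i × I^B i → 1/4 O, 1/4 A, 1/4 B, 1/4 AB.
So P(type AB) = 1/4 per child.
P(none) = (3/4)^2 = 9/16; P(at least one) = 1 − 9/16 = 7/16.

7/16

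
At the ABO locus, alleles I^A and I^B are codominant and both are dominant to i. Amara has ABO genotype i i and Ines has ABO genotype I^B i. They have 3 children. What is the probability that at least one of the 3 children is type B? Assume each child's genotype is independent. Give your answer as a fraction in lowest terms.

ABO cross i i × I^B i → 1/2 O, 1/2 B.
So P(type B) = 1/2 per child.
P(none) = (1/2)^3 = 1/8; P(at least one) = 1 − 1/8 = 7/8.

7/8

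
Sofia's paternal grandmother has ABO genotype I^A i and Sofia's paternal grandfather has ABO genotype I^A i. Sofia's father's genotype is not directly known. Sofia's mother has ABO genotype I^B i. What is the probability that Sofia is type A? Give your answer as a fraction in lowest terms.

Sofia's father's ABO genotype from I^A i × I^A i: 1/4 I^A I^A, 1/2 I^A i, 1/4 i i.
Crossing each possibility with the mother I^B i and summing P(type A): 1/4·1/2 + 1/2·1/4 + 1/4·0 = 1/4.

1/4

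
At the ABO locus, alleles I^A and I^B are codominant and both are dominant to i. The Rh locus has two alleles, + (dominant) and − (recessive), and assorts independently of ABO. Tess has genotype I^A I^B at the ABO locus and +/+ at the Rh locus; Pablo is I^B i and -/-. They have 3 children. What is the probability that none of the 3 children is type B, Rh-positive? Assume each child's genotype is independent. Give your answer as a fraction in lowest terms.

1/8

ABO cross I^A I^B × I^B i → 1/4 A, 1/2 B, 1/4 AB.
Rh cross +/+ × -/- → 1 Rh+; so P(type B, Rh-positive) = 1/2 × 1 = 1/2 per child.
P(not type B, Rh-positive) = 1/2 for one child; (1/2)^3 = 1/8.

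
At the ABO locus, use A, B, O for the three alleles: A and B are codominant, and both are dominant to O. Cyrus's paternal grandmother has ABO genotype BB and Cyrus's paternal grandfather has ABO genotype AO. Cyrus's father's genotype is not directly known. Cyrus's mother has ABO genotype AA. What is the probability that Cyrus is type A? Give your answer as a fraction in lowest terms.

1/2

Cyrus's father's ABO genotype from BB × AO: 1/2 AB, 1/2 BO.
Crossing each possibility with the mother AA and summing P(type A): 1/2·1/2 + 1/2·1/2 = 1/2.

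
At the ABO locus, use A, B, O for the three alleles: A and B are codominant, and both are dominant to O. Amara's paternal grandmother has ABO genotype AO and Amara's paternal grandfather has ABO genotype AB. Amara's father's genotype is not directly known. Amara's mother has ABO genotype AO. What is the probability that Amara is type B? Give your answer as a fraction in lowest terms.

Amara's father's ABO genotype from AO × AB: 1/4 AA, 1/4 AB, 1/4 AO, 1/4 BO.
Crossing each possibility with the mother AO and summing P(type B): 1/4·0 + 1/4·1/4 + 1/4·0 + 1/4·1/4 = 1/8.

1/8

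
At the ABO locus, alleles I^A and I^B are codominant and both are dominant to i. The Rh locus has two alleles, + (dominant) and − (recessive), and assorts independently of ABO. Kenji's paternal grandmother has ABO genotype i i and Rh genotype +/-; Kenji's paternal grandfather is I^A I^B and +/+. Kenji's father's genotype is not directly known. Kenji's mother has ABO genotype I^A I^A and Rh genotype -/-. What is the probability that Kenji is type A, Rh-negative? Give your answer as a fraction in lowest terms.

3/16

Kenji's father's ABO genotype from i i × I^A I^B: 1/2 I^A i, 1/2 I^B i.
Crossing each possibility with the mother I^A I^A and summing P(type A): 1/2·1 + 1/2·1/2 = 3/4.
Similarly for Rh via the father's Rh distribution: P(Rh-) = 1/4.
Independent loci: 3/4 × 1/4 = 3/16.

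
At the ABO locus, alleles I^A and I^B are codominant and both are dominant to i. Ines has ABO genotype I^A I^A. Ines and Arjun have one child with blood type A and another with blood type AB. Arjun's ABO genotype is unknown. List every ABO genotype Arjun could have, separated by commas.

I^A I^B, I^B i

For each candidate genotype of Arjun, check whether crossing it with I^A I^A can produce every observed child phenotype.
  I^A I^A → possible child types {A} ✗
  I^A I^B → possible child types {A, AB} ✓
  I^A i → possible child types {A} ✗
  I^B I^B → possible child types {AB} ✗
  I^B i → possible child types {A, AB} ✓
  i i → possible child types {A} ✗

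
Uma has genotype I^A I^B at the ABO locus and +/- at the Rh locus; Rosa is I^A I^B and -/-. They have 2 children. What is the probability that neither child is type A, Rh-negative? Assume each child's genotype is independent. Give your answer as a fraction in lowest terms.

49/64

ABO cross I^A I^B × I^A I^B → 1/4 A, 1/4 B, 1/2 AB.
Rh cross +/- × -/- → 1/2 Rh+, 1/2 Rh-; so P(type A, Rh-negative) = 1/4 × 1/2 = 1/8 per child.
P(not type A, Rh-negative) = 7/8 for one child; (7/8)^2 = 49/64.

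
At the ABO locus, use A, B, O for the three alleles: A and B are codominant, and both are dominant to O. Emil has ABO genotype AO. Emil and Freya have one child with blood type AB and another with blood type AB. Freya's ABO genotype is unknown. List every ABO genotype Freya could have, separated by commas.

For each candidate genotype of Freya, check whether crossing it with AO can produce every observed child phenotype.
  AA → possible child types {A} ✗
  AB → possible child types {A, B, AB} ✓
  AO → possible child types {O, A} ✗
  BB → possible child types {B, AB} ✓
  BO → possible child types {O, A, B, AB} ✓
  OO → possible child types {O, A} ✗

AB, BB, BO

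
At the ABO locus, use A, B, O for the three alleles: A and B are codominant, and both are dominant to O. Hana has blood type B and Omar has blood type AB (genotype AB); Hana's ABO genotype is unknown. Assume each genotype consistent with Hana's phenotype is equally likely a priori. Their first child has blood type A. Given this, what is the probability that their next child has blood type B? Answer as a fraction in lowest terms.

Possible genotypes: Hana ∈ {BB, BO}; Omar ∈ {AB}.
Weight each parental genotype pair by prior × P(type-A child):
  BO × AB: posterior weight 1; P(next child type B) = 1/2.
Weighted sum = 1/2.

1/2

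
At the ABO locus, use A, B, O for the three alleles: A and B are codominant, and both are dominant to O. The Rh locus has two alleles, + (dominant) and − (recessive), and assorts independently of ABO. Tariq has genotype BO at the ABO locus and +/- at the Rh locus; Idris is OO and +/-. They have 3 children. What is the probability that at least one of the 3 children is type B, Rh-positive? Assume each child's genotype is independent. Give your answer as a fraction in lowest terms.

ABO cross BO × OO → 1/2 O, 1/2 B.
Rh cross +/- × +/- → 3/4 Rh+, 1/4 Rh-; so P(type B, Rh-positive) = 1/2 × 3/4 = 3/8 per child.
P(none) = (5/8)^3 = 125/512; P(at least one) = 1 − 125/512 = 387/512.

387/512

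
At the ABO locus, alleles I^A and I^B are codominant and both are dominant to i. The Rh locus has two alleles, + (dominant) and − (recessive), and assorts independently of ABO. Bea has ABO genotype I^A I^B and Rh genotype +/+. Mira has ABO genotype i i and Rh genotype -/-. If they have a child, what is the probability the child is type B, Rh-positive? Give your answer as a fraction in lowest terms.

ABO cross I^A I^B × i i → offspring phenotypes: 1/2 A, 1/2 B.
Rh cross +/+ × -/- → 1 Rh+.
Independent loci: P(type B, Rh-positive) = 1/2 × 1 = 1/2.

1/2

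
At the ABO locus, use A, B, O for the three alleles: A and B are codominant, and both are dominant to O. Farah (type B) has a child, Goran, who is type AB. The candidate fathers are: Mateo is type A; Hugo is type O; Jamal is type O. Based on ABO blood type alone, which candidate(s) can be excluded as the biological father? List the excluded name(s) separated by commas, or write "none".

Hugo, Jamal

A candidate is excluded only if no genotype consistent with his phenotype could produce a type AB child with a type B mother.
Hugo (type O): no genotype consistent with that phenotype can produce a type-AB child with a type-B mother.
Jamal (type O): no genotype consistent with that phenotype can produce a type-AB child with a type-B mother.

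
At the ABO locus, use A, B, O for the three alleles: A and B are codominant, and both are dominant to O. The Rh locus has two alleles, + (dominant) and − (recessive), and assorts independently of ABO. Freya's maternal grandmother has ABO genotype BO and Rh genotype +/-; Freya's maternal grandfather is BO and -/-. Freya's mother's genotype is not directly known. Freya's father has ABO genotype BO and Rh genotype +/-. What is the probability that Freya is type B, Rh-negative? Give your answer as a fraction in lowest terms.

Freya's mother's ABO genotype from BO × BO: 1/4 BB, 1/2 BO, 1/4 OO.
Crossing each possibility with the father BO and summing P(type B): 1/4·1 + 1/2·3/4 + 1/4·1/2 = 3/4.
Similarly for Rh via the mother's Rh distribution: P(Rh-) = 3/8.
Independent loci: 3/4 × 3/8 = 9/32.

9/32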